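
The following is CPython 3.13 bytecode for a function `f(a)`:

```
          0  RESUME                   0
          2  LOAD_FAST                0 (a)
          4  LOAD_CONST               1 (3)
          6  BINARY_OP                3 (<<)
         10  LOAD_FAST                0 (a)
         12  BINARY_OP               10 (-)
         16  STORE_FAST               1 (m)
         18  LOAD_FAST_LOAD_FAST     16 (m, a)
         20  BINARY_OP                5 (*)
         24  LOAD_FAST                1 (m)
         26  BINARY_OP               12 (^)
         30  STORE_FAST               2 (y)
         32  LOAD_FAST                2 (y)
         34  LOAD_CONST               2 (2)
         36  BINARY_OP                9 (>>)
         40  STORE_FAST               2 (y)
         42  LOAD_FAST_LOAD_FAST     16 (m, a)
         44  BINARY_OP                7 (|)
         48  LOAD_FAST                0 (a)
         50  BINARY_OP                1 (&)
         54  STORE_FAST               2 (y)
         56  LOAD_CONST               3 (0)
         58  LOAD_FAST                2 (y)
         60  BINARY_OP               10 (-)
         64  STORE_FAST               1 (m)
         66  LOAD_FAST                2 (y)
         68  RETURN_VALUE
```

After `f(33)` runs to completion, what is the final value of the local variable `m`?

-33

LOAD_FAST a → push 33. Stack: [33]
LOAD_CONST → push 3. Stack: [33, 3]
BINARY_OP << → 33 << 3 = 264. Stack: [264]
LOAD_FAST a → push 33. Stack: [264, 33]
BINARY_OP - → 264 - 33 = 231. Stack: [231]
STORE_FAST m → m=231. Stack: []
LOAD_FAST_LOAD_FAST m,a → push 231,33. Stack: [231, 33]
BINARY_OP * → 231 * 33 = 7623. Stack: [7623]
LOAD_FAST m → push 231. Stack: [7623, 231]
BINARY_OP ^ → 7623 ^ 231 = 7456. Stack: [7456]
STORE_FAST y → y=7456. Stack: []
LOAD_FAST y → push 7456. Stack: [7456]
LOAD_CONST → push 2. Stack: [7456, 2]
BINARY_OP >> → 7456 >> 2 = 1864. Stack: [1864]
STORE_FAST y → y=1864. Stack: []
LOAD_FAST_LOAD_FAST m,a → push 231,33. Stack: [231, 33]
BINARY_OP | → 231 | 33 = 231. Stack: [231]
LOAD_FAST a → push 33. Stack: [231, 33]
BINARY_OP & → 231 & 33 = 33. Stack: [33]
STORE_FAST y → y=33. Stack: []
LOAD_CONST → push 0. Stack: [0]
LOAD_FAST y → push 33. Stack: [0, 33]
BINARY_OP - → 0 - 33 = -33. Stack: [-33]
STORE_FAST m → m=-33. Stack: []
LOAD_FAST y → push 33. Stack: [33]
RETURN_VALUE → return 33.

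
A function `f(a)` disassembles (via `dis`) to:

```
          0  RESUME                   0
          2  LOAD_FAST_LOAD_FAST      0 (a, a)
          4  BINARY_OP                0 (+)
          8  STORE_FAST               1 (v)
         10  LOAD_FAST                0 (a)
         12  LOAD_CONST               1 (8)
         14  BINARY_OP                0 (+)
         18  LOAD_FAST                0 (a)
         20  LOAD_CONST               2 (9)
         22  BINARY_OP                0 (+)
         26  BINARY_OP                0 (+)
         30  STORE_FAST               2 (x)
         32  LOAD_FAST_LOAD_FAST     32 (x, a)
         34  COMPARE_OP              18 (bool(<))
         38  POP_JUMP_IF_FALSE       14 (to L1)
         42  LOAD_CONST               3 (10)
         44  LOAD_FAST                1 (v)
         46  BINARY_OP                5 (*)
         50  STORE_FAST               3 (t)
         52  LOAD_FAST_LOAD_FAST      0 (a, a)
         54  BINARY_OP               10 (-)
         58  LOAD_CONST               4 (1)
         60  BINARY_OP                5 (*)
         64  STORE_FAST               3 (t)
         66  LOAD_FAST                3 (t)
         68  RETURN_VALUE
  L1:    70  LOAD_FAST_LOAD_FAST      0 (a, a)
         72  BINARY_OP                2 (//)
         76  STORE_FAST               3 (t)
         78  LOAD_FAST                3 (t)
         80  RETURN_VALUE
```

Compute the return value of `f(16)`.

1

LOAD_FAST_LOAD_FAST a,a → push 16,16. Stack: [16, 16]
BINARY_OP + → 16 + 16 = 32. Stack: [32]
STORE_FAST v → v=32. Stack: []
LOAD_FAST a → push 16. Stack: [16]
LOAD_CONST → push 8. Stack: [16, 8]
BINARY_OP + → 16 + 8 = 24. Stack: [24]
LOAD_FAST a → push 16. Stack: [24, 16]
LOAD_CONST → push 9. Stack: [24, 16, 9]
BINARY_OP + → 16 + 9 = 25. Stack: [24, 25]
BINARY_OP + → 24 + 25 = 49. Stack: [49]
STORE_FAST x → x=49. Stack: []
LOAD_FAST_LOAD_FAST x,a → push 49,16. Stack: [49, 16]
COMPARE_OP bool(<) → 49 vs 16 = False. Stack: [False]
POP_JUMP_IF_FALSE → pop False; jump. Stack: []
LOAD_FAST_LOAD_FAST a,a → push 16,16. Stack: [16, 16]
BINARY_OP // → 16 // 16 = 1. Stack: [1]
STORE_FAST t → t=1. Stack: []
LOAD_FAST t → push 1. Stack: [1]
RETURN_VALUE → return 1.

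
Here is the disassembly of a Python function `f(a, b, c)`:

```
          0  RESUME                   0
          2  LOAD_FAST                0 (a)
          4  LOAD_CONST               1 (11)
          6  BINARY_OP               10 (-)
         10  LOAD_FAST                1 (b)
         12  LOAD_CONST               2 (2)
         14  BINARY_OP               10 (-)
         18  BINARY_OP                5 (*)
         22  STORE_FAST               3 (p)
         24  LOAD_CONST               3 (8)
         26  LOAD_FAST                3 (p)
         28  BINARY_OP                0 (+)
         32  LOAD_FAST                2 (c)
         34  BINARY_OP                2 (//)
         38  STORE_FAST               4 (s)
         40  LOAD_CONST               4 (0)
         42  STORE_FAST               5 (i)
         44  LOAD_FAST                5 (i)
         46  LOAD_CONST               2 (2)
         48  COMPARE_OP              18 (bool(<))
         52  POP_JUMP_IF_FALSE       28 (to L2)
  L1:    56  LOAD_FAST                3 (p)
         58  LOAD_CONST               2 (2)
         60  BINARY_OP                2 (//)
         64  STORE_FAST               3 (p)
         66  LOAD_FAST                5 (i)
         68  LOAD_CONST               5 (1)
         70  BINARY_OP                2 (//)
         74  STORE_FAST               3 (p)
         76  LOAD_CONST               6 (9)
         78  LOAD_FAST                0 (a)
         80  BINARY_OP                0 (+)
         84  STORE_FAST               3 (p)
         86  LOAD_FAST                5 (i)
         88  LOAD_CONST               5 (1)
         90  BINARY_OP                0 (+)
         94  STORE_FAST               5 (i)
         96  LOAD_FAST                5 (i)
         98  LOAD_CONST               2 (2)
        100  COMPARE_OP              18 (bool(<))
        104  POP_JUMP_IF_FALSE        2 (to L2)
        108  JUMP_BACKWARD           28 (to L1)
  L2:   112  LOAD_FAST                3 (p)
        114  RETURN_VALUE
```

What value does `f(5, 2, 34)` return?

LOAD_FAST a → push 5. Stack: [5]
LOAD_CONST → push 11. Stack: [5, 11]
BINARY_OP - → 5 - 11 = -6. Stack: [-6]
LOAD_FAST b → push 2. Stack: [-6, 2]
LOAD_CONST → push 2. Stack: [-6, 2, 2]
BINARY_OP - → 2 - 2 = 0. Stack: [-6, 0]
BINARY_OP * → -6 * 0 = 0. Stack: [0]
STORE_FAST p → p=0. Stack: []
LOAD_CONST → push 8. Stack: [8]
LOAD_FAST p → push 0. Stack: [8, 0]
BINARY_OP + → 8 + 0 = 8. Stack: [8]
LOAD_FAST c → push 34. Stack: [8, 34]
BINARY_OP // → 8 // 34 = 0. Stack: [0]
STORE_FAST s → s=0. Stack: []
LOAD_CONST → push 0. Stack: [0]
STORE_FAST i → i=0. Stack: []
LOAD_FAST i → push 0. Stack: [0]
LOAD_CONST → push 2. Stack: [0, 2]
COMPARE_OP bool(<) → 0 vs 2 = True. Stack: [True]
POP_JUMP_IF_FALSE → pop True; no jump. Stack: []
LOAD_FAST p → push 0. Stack: [0]
LOAD_CONST → push 2. Stack: [0, 2]
BINARY_OP // → 0 // 2 = 0. Stack: [0]
STORE_FAST p → p=0. Stack: []
LOAD_FAST i → push 0. Stack: [0]
LOAD_CONST → push 1. Stack: [0, 1]
BINARY_OP // → 0 // 1 = 0. Stack: [0]
STORE_FAST p → p=0. Stack: []
LOAD_CONST → push 9. Stack: [9]
LOAD_FAST a → push 5. Stack: [9, 5]
BINARY_OP + → 9 + 5 = 14. Stack: [14]
STORE_FAST p → p=14. Stack: []
LOAD_FAST i → push 0. Stack: [0]
LOAD_CONST → push 1. Stack: [0, 1]
BINARY_OP + → 0 + 1 = 1. Stack: [1]
STORE_FAST i → i=1. Stack: []
LOAD_FAST i → push 1. Stack: [1]
LOAD_CONST → push 2. Stack: [1, 2]
COMPARE_OP bool(<) → 1 vs 2 = True. Stack: [True]
POP_JUMP_IF_FALSE → pop True; no jump. Stack: []
LOAD_FAST p → push 14. Stack: [14]
LOAD_CONST → push 2. Stack: [14, 2]
BINARY_OP // → 14 // 2 = 7. Stack: [7]
STORE_FAST p → p=7. Stack: []
LOAD_FAST i → push 1. Stack: [1]
LOAD_CONST → push 1. Stack: [1, 1]
BINARY_OP // → 1 // 1 = 1. Stack: [1]
STORE_FAST p → p=1. Stack: []
LOAD_CONST → push 9. Stack: [9]
LOAD_FAST a → push 5. Stack: [9, 5]
BINARY_OP + → 9 + 5 = 14. Stack: [14]
STORE_FAST p → p=14. Stack: []
LOAD_FAST i → push 1. Stack: [1]
LOAD_CONST → push 1. Stack: [1, 1]
BINARY_OP + → 1 + 1 = 2. Stack: [2]
STORE_FAST i → i=2. Stack: []
LOAD_FAST i → push 2. Stack: [2]
LOAD_CONST → push 2. Stack: [2, 2]
COMPARE_OP bool(<) → 2 vs 2 = False. Stack: [False]
POP_JUMP_IF_FALSE → pop False; jump. Stack: []
LOAD_FAST p → push 14. Stack: [14]
RETURN_VALUE → return 14.

14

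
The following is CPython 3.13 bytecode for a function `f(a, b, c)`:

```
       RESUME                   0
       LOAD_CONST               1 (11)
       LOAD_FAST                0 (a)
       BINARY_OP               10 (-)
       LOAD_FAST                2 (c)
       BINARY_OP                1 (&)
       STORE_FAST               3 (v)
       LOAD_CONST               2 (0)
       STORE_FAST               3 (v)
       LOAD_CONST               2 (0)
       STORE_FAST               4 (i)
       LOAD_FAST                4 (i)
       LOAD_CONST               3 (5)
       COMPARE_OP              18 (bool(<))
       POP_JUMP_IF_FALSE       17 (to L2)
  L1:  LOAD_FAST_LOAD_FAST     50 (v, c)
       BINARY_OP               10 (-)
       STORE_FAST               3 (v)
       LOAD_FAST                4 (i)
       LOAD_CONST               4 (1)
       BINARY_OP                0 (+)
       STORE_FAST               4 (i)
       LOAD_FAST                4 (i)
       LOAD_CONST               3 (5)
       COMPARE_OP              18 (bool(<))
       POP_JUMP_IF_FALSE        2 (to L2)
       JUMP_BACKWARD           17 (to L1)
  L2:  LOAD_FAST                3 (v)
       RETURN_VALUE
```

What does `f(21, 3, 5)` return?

LOAD_CONST → push 11
LOAD_FAST a → push 21
BINARY_OP - → 11 - 21 = -10
LOAD_FAST c → push 5
BINARY_OP & → -10 & 5 = 4
STORE_FAST v → v=4
LOAD_CONST → push 0
STORE_FAST v → v=0
LOAD_CONST → push 0
STORE_FAST i → i=0
LOAD_FAST i → push 0
LOAD_CONST → push 5
COMPARE_OP bool(<) → 0 vs 5 = True
POP_JUMP_IF_FALSE → pop True; no jump
LOAD_FAST_LOAD_FAST v,c → push 0,5
BINARY_OP - → 0 - 5 = -5
STORE_FAST v → v=-5
LOAD_FAST i → push 0
LOAD_CONST → push 1
BINARY_OP + → 0 + 1 = 1
STORE_FAST i → i=1
LOAD_FAST i → push 1
LOAD_CONST → push 5
COMPARE_OP bool(<) → 1 vs 5 = True
POP_JUMP_IF_FALSE → pop True; no jump
LOAD_FAST_LOAD_FAST v,c → push -5,5
BINARY_OP - → -5 - 5 = -10
STORE_FAST v → v=-10
LOAD_FAST i → push 1
LOAD_CONST → push 1
BINARY_OP + → 1 + 1 = 2
STORE_FAST i → i=2
LOAD_FAST i → push 2
LOAD_CONST → push 5
COMPARE_OP bool(<) → 2 vs 5 = True
POP_JUMP_IF_FALSE → pop True; no jump
LOAD_FAST_LOAD_FAST v,c → push -10,5
BINARY_OP - → -10 - 5 = -15
STORE_FAST v → v=-15
LOAD_FAST i → push 2
LOAD_CONST → push 1
BINARY_OP + → 2 + 1 = 3
STORE_FAST i → i=3
LOAD_FAST i → push 3
LOAD_CONST → push 5
COMPARE_OP bool(<) → 3 vs 5 = True
POP_JUMP_IF_FALSE → pop True; no jump
LOAD_FAST_LOAD_FAST v,c → push -15,5
BINARY_OP - → -15 - 5 = -20
STORE_FAST v → v=-20
LOAD_FAST i → push 3
LOAD_CONST → push 1
BINARY_OP + → 3 + 1 = 4
STORE_FAST i → i=4
LOAD_FAST i → push 4
LOAD_CONST → push 5
COMPARE_OP bool(<) → 4 vs 5 = True
POP_JUMP_IF_FALSE → pop True; no jump
LOAD_FAST_LOAD_FAST v,c → push -20,5
BINARY_OP - → -20 - 5 = -25
STORE_FAST v → v=-25
LOAD_FAST i → push 4
LOAD_CONST → push 1
BINARY_OP + → 4 + 1 = 5
STORE_FAST i → i=5
LOAD_FAST i → push 5
LOAD_CONST → push 5
COMPARE_OP bool(<) → 5 vs 5 = False
POP_JUMP_IF_FALSE → pop False; jump
LOAD_FAST v → push -25
RETURN_VALUE → return -25.

-25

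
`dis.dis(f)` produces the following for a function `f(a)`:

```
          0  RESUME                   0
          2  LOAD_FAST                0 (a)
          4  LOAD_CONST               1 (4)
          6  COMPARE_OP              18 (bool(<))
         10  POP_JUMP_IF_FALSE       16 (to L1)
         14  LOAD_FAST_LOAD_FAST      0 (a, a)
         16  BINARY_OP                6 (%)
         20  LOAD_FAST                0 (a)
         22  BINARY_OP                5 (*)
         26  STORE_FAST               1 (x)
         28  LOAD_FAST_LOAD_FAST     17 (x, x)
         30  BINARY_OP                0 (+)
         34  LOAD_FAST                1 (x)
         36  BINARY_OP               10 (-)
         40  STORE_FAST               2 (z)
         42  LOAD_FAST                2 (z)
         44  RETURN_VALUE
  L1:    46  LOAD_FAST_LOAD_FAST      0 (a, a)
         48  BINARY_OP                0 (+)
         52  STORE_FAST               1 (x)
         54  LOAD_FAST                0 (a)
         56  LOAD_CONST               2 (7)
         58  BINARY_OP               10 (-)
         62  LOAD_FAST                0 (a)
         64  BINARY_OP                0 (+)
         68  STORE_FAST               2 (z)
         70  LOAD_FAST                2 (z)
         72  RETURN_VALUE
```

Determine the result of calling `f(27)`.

47

LOAD_FAST a → push 27. Stack: [27]
LOAD_CONST → push 4. Stack: [27, 4]
COMPARE_OP bool(<) → 27 vs 4 = False. Stack: [False]
POP_JUMP_IF_FALSE → pop False; jump. Stack: []
LOAD_FAST_LOAD_FAST a,a → push 27,27. Stack: [27, 27]
BINARY_OP + → 27 + 27 = 54. Stack: [54]
STORE_FAST x → x=54. Stack: []
LOAD_FAST a → push 27. Stack: [27]
LOAD_CONST → push 7. Stack: [27, 7]
BINARY_OP - → 27 - 7 = 20. Stack: [20]
LOAD_FAST a → push 27. Stack: [20, 27]
BINARY_OP + → 20 + 27 = 47. Stack: [47]
STORE_FAST z → z=47. Stack: []
LOAD_FAST z → push 47. Stack: [47]
RETURN_VALUE → return 47.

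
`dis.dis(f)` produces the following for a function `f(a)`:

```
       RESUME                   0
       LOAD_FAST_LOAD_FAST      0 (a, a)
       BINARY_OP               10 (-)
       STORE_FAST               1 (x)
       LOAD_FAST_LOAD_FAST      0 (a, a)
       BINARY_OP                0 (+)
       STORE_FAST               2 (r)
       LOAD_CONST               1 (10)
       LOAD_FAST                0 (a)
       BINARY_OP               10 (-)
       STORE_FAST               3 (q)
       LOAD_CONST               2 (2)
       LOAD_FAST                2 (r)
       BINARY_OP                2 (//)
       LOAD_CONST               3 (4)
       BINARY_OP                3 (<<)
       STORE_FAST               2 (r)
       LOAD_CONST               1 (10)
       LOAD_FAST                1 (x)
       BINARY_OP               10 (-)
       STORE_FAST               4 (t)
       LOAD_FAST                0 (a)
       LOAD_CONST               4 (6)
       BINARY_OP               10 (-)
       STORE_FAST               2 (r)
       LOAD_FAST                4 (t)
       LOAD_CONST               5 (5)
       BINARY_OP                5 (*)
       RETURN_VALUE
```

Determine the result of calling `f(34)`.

50

LOAD_FAST_LOAD_FAST a,a → push 34,34. Stack: [34, 34]
BINARY_OP - → 34 - 34 = 0. Stack: [0]
STORE_FAST x → x=0. Stack: []
LOAD_FAST_LOAD_FAST a,a → push 34,34. Stack: [34, 34]
BINARY_OP + → 34 + 34 = 68. Stack: [68]
STORE_FAST r → r=68. Stack: []
LOAD_CONST → push 10. Stack: [10]
LOAD_FAST a → push 34. Stack: [10, 34]
BINARY_OP - → 10 - 34 = -24. Stack: [-24]
STORE_FAST q → q=-24. Stack: []
LOAD_CONST → push 2. Stack: [2]
LOAD_FAST r → push 68. Stack: [2, 68]
BINARY_OP // → 2 // 68 = 0. Stack: [0]
LOAD_CONST → push 4. Stack: [0, 4]
BINARY_OP << → 0 << 4 = 0. Stack: [0]
STORE_FAST r → r=0. Stack: []
LOAD_CONST → push 10. Stack: [10]
LOAD_FAST x → push 0. Stack: [10, 0]
BINARY_OP - → 10 - 0 = 10. Stack: [10]
STORE_FAST t → t=10. Stack: []
LOAD_FAST a → push 34. Stack: [34]
LOAD_CONST → push 6. Stack: [34, 6]
BINARY_OP - → 34 - 6 = 28. Stack: [28]
STORE_FAST r → r=28. Stack: []
LOAD_FAST t → push 10. Stack: [10]
LOAD_CONST → push 5. Stack: [10, 5]
BINARY_OP * → 10 * 5 = 50. Stack: [50]
RETURN_VALUE → return 50.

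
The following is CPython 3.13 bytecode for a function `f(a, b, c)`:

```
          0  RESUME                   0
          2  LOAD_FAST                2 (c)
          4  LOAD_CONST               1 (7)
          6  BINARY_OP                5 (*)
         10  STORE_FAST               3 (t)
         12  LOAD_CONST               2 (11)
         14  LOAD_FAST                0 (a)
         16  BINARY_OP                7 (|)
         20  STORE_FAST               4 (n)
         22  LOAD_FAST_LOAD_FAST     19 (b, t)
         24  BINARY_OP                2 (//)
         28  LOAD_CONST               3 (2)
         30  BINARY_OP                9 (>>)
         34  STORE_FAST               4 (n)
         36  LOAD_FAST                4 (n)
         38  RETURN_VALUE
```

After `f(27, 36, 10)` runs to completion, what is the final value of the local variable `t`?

LOAD_FAST c → push 10. Stack: [10]
LOAD_CONST → push 7. Stack: [10, 7]
BINARY_OP * → 10 * 7 = 70. Stack: [70]
STORE_FAST t → t=70. Stack: []
LOAD_CONST → push 11. Stack: [11]
LOAD_FAST a → push 27. Stack: [11, 27]
BINARY_OP | → 11 | 27 = 27. Stack: [27]
STORE_FAST n → n=27. Stack: []
LOAD_FAST_LOAD_FAST b,t → push 36,70. Stack: [36, 70]
BINARY_OP // → 36 // 70 = 0. Stack: [0]
LOAD_CONST → push 2. Stack: [0, 2]
BINARY_OP >> → 0 >> 2 = 0. Stack: [0]
STORE_FAST n → n=0. Stack: []
LOAD_FAST n → push 0. Stack: [0]
RETURN_VALUE → return 0.

70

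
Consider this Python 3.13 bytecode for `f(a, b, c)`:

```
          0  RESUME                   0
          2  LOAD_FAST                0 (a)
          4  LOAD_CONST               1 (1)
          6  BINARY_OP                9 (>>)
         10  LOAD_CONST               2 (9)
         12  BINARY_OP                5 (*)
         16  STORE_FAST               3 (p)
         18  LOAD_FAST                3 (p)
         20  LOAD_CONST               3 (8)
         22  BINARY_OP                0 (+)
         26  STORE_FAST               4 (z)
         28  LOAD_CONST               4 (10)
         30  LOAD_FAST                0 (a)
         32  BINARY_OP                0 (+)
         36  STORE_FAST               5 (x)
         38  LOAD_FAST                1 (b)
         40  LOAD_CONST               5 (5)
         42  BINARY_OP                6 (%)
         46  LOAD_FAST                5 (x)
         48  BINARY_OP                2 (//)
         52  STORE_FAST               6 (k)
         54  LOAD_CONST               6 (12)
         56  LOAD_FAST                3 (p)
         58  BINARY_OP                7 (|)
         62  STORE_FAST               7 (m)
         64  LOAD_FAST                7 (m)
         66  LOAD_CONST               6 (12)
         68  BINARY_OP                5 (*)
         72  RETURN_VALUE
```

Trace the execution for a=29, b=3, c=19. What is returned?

1512

LOAD_FAST a → push 29. Stack: [29]
LOAD_CONST → push 1. Stack: [29, 1]
BINARY_OP >> → 29 >> 1 = 14. Stack: [14]
LOAD_CONST → push 9. Stack: [14, 9]
BINARY_OP * → 14 * 9 = 126. Stack: [126]
STORE_FAST p → p=126. Stack: []
LOAD_FAST p → push 126. Stack: [126]
LOAD_CONST → push 8. Stack: [126, 8]
BINARY_OP + → 126 + 8 = 134. Stack: [134]
STORE_FAST z → z=134. Stack: []
LOAD_CONST → push 10. Stack: [10]
LOAD_FAST a → push 29. Stack: [10, 29]
BINARY_OP + → 10 + 29 = 39. Stack: [39]
STORE_FAST x → x=39. Stack: []
LOAD_FAST b → push 3. Stack: [3]
LOAD_CONST → push 5. Stack: [3, 5]
BINARY_OP % → 3 % 5 = 3. Stack: [3]
LOAD_FAST x → push 39. Stack: [3, 39]
BINARY_OP // → 3 // 39 = 0. Stack: [0]
STORE_FAST k → k=0. Stack: []
LOAD_CONST → push 12. Stack: [12]
LOAD_FAST p → push 126. Stack: [12, 126]
BINARY_OP | → 12 | 126 = 126. Stack: [126]
STORE_FAST m → m=126. Stack: []
LOAD_FAST m → push 126. Stack: [126]
LOAD_CONST → push 12. Stack: [126, 12]
BINARY_OP * → 126 * 12 = 1512. Stack: [1512]
RETURN_VALUE → return 1512.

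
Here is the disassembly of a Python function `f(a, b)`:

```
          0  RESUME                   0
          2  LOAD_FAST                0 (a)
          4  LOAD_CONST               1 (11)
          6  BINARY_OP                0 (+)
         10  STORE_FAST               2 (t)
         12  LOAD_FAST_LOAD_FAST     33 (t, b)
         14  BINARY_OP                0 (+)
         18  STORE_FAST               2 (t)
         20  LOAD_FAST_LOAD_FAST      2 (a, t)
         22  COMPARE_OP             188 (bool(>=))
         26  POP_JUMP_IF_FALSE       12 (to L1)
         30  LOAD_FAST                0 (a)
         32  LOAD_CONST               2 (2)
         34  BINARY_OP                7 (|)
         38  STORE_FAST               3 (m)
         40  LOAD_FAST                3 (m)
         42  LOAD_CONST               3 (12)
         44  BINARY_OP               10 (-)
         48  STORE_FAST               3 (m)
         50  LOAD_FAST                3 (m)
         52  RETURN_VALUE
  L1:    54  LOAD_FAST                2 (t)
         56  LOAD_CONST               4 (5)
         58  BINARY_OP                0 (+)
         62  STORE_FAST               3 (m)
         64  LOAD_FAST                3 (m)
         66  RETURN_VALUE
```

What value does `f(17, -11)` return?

7

LOAD_FAST a → push 17. Stack: [17]
LOAD_CONST → push 11. Stack: [17, 11]
BINARY_OP + → 17 + 11 = 28. Stack: [28]
STORE_FAST t → t=28. Stack: []
LOAD_FAST_LOAD_FAST t,b → push 28,-11. Stack: [28, -11]
BINARY_OP + → 28 + -11 = 17. Stack: [17]
STORE_FAST t → t=17. Stack: []
LOAD_FAST_LOAD_FAST a,t → push 17,17. Stack: [17, 17]
COMPARE_OP bool(>=) → 17 vs 17 = True. Stack: [True]
POP_JUMP_IF_FALSE → pop True; no jump. Stack: []
LOAD_FAST a → push 17. Stack: [17]
LOAD_CONST → push 2. Stack: [17, 2]
BINARY_OP | → 17 | 2 = 19. Stack: [19]
STORE_FAST m → m=19. Stack: []
LOAD_FAST m → push 19. Stack: [19]
LOAD_CONST → push 12. Stack: [19, 12]
BINARY_OP - → 19 - 12 = 7. Stack: [7]
STORE_FAST m → m=7. Stack: []
LOAD_FAST m → push 7. Stack: [7]
RETURN_VALUE → return 7.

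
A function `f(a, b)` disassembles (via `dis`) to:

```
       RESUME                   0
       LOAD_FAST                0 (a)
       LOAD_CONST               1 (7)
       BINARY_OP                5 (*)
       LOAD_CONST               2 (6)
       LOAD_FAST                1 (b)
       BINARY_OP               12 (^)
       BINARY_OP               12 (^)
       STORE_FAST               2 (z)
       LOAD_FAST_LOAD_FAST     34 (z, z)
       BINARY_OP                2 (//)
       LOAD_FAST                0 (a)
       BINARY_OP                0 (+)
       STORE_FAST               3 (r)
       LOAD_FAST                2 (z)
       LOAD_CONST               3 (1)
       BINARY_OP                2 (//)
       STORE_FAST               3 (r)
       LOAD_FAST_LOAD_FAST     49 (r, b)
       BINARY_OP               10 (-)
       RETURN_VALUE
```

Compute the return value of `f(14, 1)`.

LOAD_FAST a → push 14. Stack: [14]
LOAD_CONST → push 7. Stack: [14, 7]
BINARY_OP * → 14 * 7 = 98. Stack: [98]
LOAD_CONST → push 6. Stack: [98, 6]
LOAD_FAST b → push 1. Stack: [98, 6, 1]
BINARY_OP ^ → 6 ^ 1 = 7. Stack: [98, 7]
BINARY_OP ^ → 98 ^ 7 = 101. Stack: [101]
STORE_FAST z → z=101. Stack: []
LOAD_FAST_LOAD_FAST z,z → push 101,101. Stack: [101, 101]
BINARY_OP // → 101 // 101 = 1. Stack: [1]
LOAD_FAST a → push 14. Stack: [1, 14]
BINARY_OP + → 1 + 14 = 15. Stack: [15]
STORE_FAST r → r=15. Stack: []
LOAD_FAST z → push 101. Stack: [101]
LOAD_CONST → push 1. Stack: [101, 1]
BINARY_OP // → 101 // 1 = 101. Stack: [101]
STORE_FAST r → r=101. Stack: []
LOAD_FAST_LOAD_FAST r,b → push 101,1. Stack: [101, 1]
BINARY_OP - → 101 - 1 = 100. Stack: [100]
RETURN_VALUE → return 100.

100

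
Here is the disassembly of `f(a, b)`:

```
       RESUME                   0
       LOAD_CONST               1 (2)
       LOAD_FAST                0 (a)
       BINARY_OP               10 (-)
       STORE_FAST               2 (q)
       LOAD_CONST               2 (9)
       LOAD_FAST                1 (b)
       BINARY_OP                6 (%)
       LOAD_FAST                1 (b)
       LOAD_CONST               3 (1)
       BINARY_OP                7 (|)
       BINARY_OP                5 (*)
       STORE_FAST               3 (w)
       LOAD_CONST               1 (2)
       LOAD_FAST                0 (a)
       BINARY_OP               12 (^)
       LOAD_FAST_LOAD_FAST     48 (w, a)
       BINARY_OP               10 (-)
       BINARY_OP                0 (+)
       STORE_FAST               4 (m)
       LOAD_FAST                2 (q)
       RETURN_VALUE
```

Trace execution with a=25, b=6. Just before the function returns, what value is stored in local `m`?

23

LOAD_CONST → push 2. Stack: [2]
LOAD_FAST a → push 25. Stack: [2, 25]
BINARY_OP - → 2 - 25 = -23. Stack: [-23]
STORE_FAST q → q=-23. Stack: []
LOAD_CONST → push 9. Stack: [9]
LOAD_FAST b → push 6. Stack: [9, 6]
BINARY_OP % → 9 % 6 = 3. Stack: [3]
LOAD_FAST b → push 6. Stack: [3, 6]
LOAD_CONST → push 1. Stack: [3, 6, 1]
BINARY_OP | → 6 | 1 = 7. Stack: [3, 7]
BINARY_OP * → 3 * 7 = 21. Stack: [21]
STORE_FAST w → w=21. Stack: []
LOAD_CONST → push 2. Stack: [2]
LOAD_FAST a → push 25. Stack: [2, 25]
BINARY_OP ^ → 2 ^ 25 = 27. Stack: [27]
LOAD_FAST_LOAD_FAST w,a → push 21,25. Stack: [27, 21, 25]
BINARY_OP - → 21 - 25 = -4. Stack: [27, -4]
BINARY_OP + → 27 + -4 = 23. Stack: [23]
STORE_FAST m → m=23. Stack: []
LOAD_FAST q → push -23. Stack: [-23]
RETURN_VALUE → return -23.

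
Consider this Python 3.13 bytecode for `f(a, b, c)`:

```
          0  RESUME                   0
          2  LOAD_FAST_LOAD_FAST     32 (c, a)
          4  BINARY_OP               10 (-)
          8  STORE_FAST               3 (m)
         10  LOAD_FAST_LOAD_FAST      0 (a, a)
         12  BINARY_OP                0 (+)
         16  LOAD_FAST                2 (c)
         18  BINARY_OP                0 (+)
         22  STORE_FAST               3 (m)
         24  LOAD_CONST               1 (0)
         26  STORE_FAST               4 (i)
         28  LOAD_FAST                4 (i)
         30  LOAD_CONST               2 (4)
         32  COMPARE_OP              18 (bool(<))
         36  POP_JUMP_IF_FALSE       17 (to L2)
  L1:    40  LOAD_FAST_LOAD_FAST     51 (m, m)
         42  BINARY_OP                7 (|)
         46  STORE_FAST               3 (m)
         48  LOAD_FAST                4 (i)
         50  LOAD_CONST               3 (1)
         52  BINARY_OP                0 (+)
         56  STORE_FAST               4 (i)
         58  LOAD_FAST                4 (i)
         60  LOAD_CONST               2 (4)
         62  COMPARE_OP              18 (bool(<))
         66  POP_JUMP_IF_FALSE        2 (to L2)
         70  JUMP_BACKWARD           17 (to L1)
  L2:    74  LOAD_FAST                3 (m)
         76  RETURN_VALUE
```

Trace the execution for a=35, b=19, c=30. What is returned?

LOAD_FAST_LOAD_FAST c,a → push 30,35. Stack: [30, 35]
BINARY_OP - → 30 - 35 = -5. Stack: [-5]
STORE_FAST m → m=-5. Stack: []
LOAD_FAST_LOAD_FAST a,a → push 35,35. Stack: [35, 35]
BINARY_OP + → 35 + 35 = 70. Stack: [70]
LOAD_FAST c → push 30. Stack: [70, 30]
BINARY_OP + → 70 + 30 = 100. Stack: [100]
STORE_FAST m → m=100. Stack: []
LOAD_CONST → push 0. Stack: [0]
STORE_FAST i → i=0. Stack: []
LOAD_FAST i → push 0. Stack: [0]
LOAD_CONST → push 4. Stack: [0, 4]
COMPARE_OP bool(<) → 0 vs 4 = True. Stack: [True]
POP_JUMP_IF_FALSE → pop True; no jump. Stack: []
LOAD_FAST_LOAD_FAST m,m → push 100,100. Stack: [100, 100]
BINARY_OP | → 100 | 100 = 100. Stack: [100]
STORE_FAST m → m=100. Stack: []
LOAD_FAST i → push 0. Stack: [0]
LOAD_CONST → push 1. Stack: [0, 1]
BINARY_OP + → 0 + 1 = 1. Stack: [1]
STORE_FAST i → i=1. Stack: []
LOAD_FAST i → push 1. Stack: [1]
LOAD_CONST → push 4. Stack: [1, 4]
COMPARE_OP bool(<) → 1 vs 4 = True. Stack: [True]
POP_JUMP_IF_FALSE → pop True; no jump. Stack: []
LOAD_FAST_LOAD_FAST m,m → push 100,100. Stack: [100, 100]
BINARY_OP | → 100 | 100 = 100. Stack: [100]
STORE_FAST m → m=100. Stack: []
LOAD_FAST i → push 1. Stack: [1]
LOAD_CONST → push 1. Stack: [1, 1]
BINARY_OP + → 1 + 1 = 2. Stack: [2]
STORE_FAST i → i=2. Stack: []
LOAD_FAST i → push 2. Stack: [2]
LOAD_CONST → push 4. Stack: [2, 4]
COMPARE_OP bool(<) → 2 vs 4 = True. Stack: [True]
POP_JUMP_IF_FALSE → pop True; no jump. Stack: []
LOAD_FAST_LOAD_FAST m,m → push 100,100. Stack: [100, 100]
BINARY_OP | → 100 | 100 = 100. Stack: [100]
STORE_FAST m → m=100. Stack: []
LOAD_FAST i → push 2. Stack: [2]
LOAD_CONST → push 1. Stack: [2, 1]
BINARY_OP + → 2 + 1 = 3. Stack: [3]
STORE_FAST i → i=3. Stack: []
LOAD_FAST i → push 3. Stack: [3]
LOAD_CONST → push 4. Stack: [3, 4]
COMPARE_OP bool(<) → 3 vs 4 = True. Stack: [True]
POP_JUMP_IF_FALSE → pop True; no jump. Stack: []
LOAD_FAST_LOAD_FAST m,m → push 100,100. Stack: [100, 100]
BINARY_OP | → 100 | 100 = 100. Stack: [100]
STORE_FAST m → m=100. Stack: []
LOAD_FAST i → push 3. Stack: [3]
LOAD_CONST → push 1. Stack: [3, 1]
BINARY_OP + → 3 + 1 = 4. Stack: [4]
STORE_FAST i → i=4. Stack: []
LOAD_FAST i → push 4. Stack: [4]
LOAD_CONST → push 4. Stack: [4, 4]
COMPARE_OP bool(<) → 4 vs 4 = False. Stack: [False]
POP_JUMP_IF_FALSE → pop False; jump. Stack: []
LOAD_FAST m → push 100. Stack: [100]
RETURN_VALUE → return 100.

100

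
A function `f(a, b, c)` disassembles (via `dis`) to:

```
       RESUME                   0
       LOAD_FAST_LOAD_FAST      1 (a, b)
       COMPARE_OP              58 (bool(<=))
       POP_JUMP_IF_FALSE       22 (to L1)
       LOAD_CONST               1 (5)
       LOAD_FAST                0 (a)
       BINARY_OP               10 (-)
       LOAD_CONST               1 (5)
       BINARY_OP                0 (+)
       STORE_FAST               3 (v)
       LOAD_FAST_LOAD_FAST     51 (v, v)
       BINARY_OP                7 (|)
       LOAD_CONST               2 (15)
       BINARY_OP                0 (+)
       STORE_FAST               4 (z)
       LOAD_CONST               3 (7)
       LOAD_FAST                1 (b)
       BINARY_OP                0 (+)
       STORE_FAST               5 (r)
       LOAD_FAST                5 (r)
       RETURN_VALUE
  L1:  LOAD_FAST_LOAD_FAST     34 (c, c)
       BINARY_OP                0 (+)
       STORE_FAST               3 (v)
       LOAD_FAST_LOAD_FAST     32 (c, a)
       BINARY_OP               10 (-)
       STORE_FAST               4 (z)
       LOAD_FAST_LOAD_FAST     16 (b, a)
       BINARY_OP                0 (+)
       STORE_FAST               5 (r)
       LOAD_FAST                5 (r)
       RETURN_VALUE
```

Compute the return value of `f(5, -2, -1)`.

LOAD_FAST_LOAD_FAST a,b → push 5,-2. Stack: [5, -2]
COMPARE_OP bool(<=) → 5 vs -2 = False. Stack: [False]
POP_JUMP_IF_FALSE → pop False; jump. Stack: []
LOAD_FAST_LOAD_FAST c,c → push -1,-1. Stack: [-1, -1]
BINARY_OP + → -1 + -1 = -2. Stack: [-2]
STORE_FAST v → v=-2. Stack: []
LOAD_FAST_LOAD_FAST c,a → push -1,5. Stack: [-1, 5]
BINARY_OP - → -1 - 5 = -6. Stack: [-6]
STORE_FAST z → z=-6. Stack: []
LOAD_FAST_LOAD_FAST b,a → push -2,5. Stack: [-2, 5]
BINARY_OP + → -2 + 5 = 3. Stack: [3]
STORE_FAST r → r=3. Stack: []
LOAD_FAST r → push 3. Stack: [3]
RETURN_VALUE → return 3.

3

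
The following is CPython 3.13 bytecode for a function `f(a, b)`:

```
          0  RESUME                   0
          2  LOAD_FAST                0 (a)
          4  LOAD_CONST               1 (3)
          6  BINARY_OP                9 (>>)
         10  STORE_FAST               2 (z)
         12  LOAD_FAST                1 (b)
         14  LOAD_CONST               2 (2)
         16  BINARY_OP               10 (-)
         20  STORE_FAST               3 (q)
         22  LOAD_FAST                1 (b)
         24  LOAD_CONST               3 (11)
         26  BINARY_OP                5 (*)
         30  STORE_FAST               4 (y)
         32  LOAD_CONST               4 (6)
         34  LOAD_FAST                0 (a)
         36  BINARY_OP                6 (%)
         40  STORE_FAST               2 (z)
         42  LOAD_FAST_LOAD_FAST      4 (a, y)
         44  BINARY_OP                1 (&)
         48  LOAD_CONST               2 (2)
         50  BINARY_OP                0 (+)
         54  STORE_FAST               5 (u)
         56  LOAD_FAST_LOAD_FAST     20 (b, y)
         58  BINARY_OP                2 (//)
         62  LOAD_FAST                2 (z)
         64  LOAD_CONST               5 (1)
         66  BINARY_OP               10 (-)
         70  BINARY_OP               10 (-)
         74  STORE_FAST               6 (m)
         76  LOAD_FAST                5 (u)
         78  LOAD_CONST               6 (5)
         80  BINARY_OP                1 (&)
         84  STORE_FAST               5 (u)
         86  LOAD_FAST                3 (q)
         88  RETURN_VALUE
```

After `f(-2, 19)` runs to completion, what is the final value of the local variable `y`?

LOAD_FAST a → push -2. Stack: [-2]
LOAD_CONST → push 3. Stack: [-2, 3]
BINARY_OP >> → -2 >> 3 = -1. Stack: [-1]
STORE_FAST z → z=-1. Stack: []
LOAD_FAST b → push 19. Stack: [19]
LOAD_CONST → push 2. Stack: [19, 2]
BINARY_OP - → 19 - 2 = 17. Stack: [17]
STORE_FAST q → q=17. Stack: []
LOAD_FAST b → push 19. Stack: [19]
LOAD_CONST → push 11. Stack: [19, 11]
BINARY_OP * → 19 * 11 = 209. Stack: [209]
STORE_FAST y → y=209. Stack: []
LOAD_CONST → push 6. Stack: [6]
LOAD_FAST a → push -2. Stack: [6, -2]
BINARY_OP % → 6 % -2 = 0. Stack: [0]
STORE_FAST z → z=0. Stack: []
LOAD_FAST_LOAD_FAST a,y → push -2,209. Stack: [-2, 209]
BINARY_OP & → -2 & 209 = 208. Stack: [208]
LOAD_CONST → push 2. Stack: [208, 2]
BINARY_OP + → 208 + 2 = 210. Stack: [210]
STORE_FAST u → u=210. Stack: []
LOAD_FAST_LOAD_FAST b,y → push 19,209. Stack: [19, 209]
BINARY_OP // → 19 // 209 = 0. Stack: [0]
LOAD_FAST z → push 0. Stack: [0, 0]
LOAD_CONST → push 1. Stack: [0, 0, 1]
BINARY_OP - → 0 - 1 = -1. Stack: [0, -1]
BINARY_OP - → 0 - -1 = 1. Stack: [1]
STORE_FAST m → m=1. Stack: []
LOAD_FAST u → push 210. Stack: [210]
LOAD_CONST → push 5. Stack: [210, 5]
BINARY_OP & → 210 & 5 = 0. Stack: [0]
STORE_FAST u → u=0. Stack: []
LOAD_FAST q → push 17. Stack: [17]
RETURN_VALUE → return 17.

209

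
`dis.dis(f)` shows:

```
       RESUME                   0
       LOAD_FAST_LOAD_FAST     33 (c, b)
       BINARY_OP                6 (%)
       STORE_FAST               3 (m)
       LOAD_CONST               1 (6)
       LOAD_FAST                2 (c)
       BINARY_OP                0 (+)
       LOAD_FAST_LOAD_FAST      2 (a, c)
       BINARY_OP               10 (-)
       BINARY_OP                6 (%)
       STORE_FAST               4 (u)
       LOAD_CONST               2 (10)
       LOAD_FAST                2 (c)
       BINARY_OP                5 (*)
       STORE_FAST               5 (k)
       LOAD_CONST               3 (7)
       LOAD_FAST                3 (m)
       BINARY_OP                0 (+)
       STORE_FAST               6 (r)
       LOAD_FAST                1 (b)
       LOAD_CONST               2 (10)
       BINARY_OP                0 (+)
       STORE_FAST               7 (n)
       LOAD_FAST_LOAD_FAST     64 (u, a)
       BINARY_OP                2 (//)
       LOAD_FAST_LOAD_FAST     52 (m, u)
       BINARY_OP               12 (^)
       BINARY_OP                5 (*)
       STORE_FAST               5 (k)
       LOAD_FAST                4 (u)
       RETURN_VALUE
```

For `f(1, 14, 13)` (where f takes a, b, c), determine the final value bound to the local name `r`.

LOAD_FAST_LOAD_FAST c,b → push 13,14. Stack: [13, 14]
BINARY_OP % → 13 % 14 = 13. Stack: [13]
STORE_FAST m → m=13. Stack: []
LOAD_CONST → push 6. Stack: [6]
LOAD_FAST c → push 13. Stack: [6, 13]
BINARY_OP + → 6 + 13 = 19. Stack: [19]
LOAD_FAST_LOAD_FAST a,c → push 1,13. Stack: [19, 1, 13]
BINARY_OP - → 1 - 13 = -12. Stack: [19, -12]
BINARY_OP % → 19 % -12 = -5. Stack: [-5]
STORE_FAST u → u=-5. Stack: []
LOAD_CONST → push 10. Stack: [10]
LOAD_FAST c → push 13. Stack: [10, 13]
BINARY_OP * → 10 * 13 = 130. Stack: [130]
STORE_FAST k → k=130. Stack: []
LOAD_CONST → push 7. Stack: [7]
LOAD_FAST m → push 13. Stack: [7, 13]
BINARY_OP + → 7 + 13 = 20. Stack: [20]
STORE_FAST r → r=20. Stack: []
LOAD_FAST b → push 14. Stack: [14]
LOAD_CONST → push 10. Stack: [14, 10]
BINARY_OP + → 14 + 10 = 24. Stack: [24]
STORE_FAST n → n=24. Stack: []
LOAD_FAST_LOAD_FAST u,a → push -5,1. Stack: [-5, 1]
BINARY_OP // → -5 // 1 = -5. Stack: [-5]
LOAD_FAST_LOAD_FAST m,u → push 13,-5. Stack: [-5, 13, -5]
BINARY_OP ^ → 13 ^ -5 = -10. Stack: [-5, -10]
BINARY_OP * → -5 * -10 = 50. Stack: [50]
STORE_FAST k → k=50. Stack: []
LOAD_FAST u → push -5. Stack: [-5]
RETURN_VALUE → return -5.

20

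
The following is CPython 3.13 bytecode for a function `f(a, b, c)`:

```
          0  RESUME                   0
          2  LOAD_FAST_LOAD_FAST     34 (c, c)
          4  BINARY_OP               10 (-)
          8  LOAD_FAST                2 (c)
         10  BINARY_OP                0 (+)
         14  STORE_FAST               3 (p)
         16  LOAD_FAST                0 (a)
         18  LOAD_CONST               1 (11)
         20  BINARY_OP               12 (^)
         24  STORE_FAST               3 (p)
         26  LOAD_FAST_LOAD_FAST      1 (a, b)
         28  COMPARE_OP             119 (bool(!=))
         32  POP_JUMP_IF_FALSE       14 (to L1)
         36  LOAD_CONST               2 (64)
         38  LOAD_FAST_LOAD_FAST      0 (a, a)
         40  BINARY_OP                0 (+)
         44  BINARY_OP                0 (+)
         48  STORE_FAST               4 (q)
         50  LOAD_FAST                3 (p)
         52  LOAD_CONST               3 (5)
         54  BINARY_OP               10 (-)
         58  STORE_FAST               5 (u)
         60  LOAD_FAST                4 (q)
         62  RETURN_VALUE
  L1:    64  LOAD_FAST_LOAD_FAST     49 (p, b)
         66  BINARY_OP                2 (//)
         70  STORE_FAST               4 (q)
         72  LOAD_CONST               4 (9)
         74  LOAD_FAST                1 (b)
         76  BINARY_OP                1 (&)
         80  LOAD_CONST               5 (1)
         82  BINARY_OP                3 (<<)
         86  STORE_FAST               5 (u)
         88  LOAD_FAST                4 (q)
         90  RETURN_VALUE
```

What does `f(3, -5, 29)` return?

70

LOAD_FAST_LOAD_FAST c,c → push 29,29. Stack: [29, 29]
BINARY_OP - → 29 - 29 = 0. Stack: [0]
LOAD_FAST c → push 29. Stack: [0, 29]
BINARY_OP + → 0 + 29 = 29. Stack: [29]
STORE_FAST p → p=29. Stack: []
LOAD_FAST a → push 3. Stack: [3]
LOAD_CONST → push 11. Stack: [3, 11]
BINARY_OP ^ → 3 ^ 11 = 8. Stack: [8]
STORE_FAST p → p=8. Stack: []
LOAD_FAST_LOAD_FAST a,b → push 3,-5. Stack: [3, -5]
COMPARE_OP bool(!=) → 3 vs -5 = True. Stack: [True]
POP_JUMP_IF_FALSE → pop True; no jump. Stack: []
LOAD_CONST → push 64. Stack: [64]
LOAD_FAST_LOAD_FAST a,a → push 3,3. Stack: [64, 3, 3]
BINARY_OP + → 3 + 3 = 6. Stack: [64, 6]
BINARY_OP + → 64 + 6 = 70. Stack: [70]
STORE_FAST q → q=70. Stack: []
LOAD_FAST p → push 8. Stack: [8]
LOAD_CONST → push 5. Stack: [8, 5]
BINARY_OP - → 8 - 5 = 3. Stack: [3]
STORE_FAST u → u=3. Stack: []
LOAD_FAST q → push 70. Stack: [70]
RETURN_VALUE → return 70.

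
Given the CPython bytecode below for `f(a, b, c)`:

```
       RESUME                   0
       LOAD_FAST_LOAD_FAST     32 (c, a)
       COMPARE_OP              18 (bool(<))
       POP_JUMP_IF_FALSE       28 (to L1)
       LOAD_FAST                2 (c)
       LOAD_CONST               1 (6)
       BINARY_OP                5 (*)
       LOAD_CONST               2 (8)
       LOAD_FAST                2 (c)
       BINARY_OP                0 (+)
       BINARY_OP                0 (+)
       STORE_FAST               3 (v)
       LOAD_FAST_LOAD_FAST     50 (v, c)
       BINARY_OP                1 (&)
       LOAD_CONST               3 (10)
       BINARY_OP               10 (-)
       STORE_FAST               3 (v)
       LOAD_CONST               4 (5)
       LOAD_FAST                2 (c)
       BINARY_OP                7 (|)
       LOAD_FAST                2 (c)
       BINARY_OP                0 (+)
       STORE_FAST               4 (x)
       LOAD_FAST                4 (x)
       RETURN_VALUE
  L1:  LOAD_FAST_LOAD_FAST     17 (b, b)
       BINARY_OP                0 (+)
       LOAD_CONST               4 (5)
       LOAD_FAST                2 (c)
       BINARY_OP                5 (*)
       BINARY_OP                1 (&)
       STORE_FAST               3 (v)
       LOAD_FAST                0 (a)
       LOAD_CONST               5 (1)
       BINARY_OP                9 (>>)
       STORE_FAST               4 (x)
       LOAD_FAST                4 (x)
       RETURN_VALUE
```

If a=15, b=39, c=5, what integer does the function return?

10

LOAD_FAST_LOAD_FAST c,a → push 5,15. Stack: [5, 15]
COMPARE_OP bool(<) → 5 vs 15 = True. Stack: [True]
POP_JUMP_IF_FALSE → pop True; no jump. Stack: []
LOAD_FAST c → push 5. Stack: [5]
LOAD_CONST → push 6. Stack: [5, 6]
BINARY_OP * → 5 * 6 = 30. Stack: [30]
LOAD_CONST → push 8. Stack: [30, 8]
LOAD_FAST c → push 5. Stack: [30, 8, 5]
BINARY_OP + → 8 + 5 = 13. Stack: [30, 13]
BINARY_OP + → 30 + 13 = 43. Stack: [43]
STORE_FAST v → v=43. Stack: []
LOAD_FAST_LOAD_FAST v,c → push 43,5. Stack: [43, 5]
BINARY_OP & → 43 & 5 = 1. Stack: [1]
LOAD_CONST → push 10. Stack: [1, 10]
BINARY_OP - → 1 - 10 = -9. Stack: [-9]
STORE_FAST v → v=-9. Stack: []
LOAD_CONST → push 5. Stack: [5]
LOAD_FAST c → push 5. Stack: [5, 5]
BINARY_OP | → 5 | 5 = 5. Stack: [5]
LOAD_FAST c → push 5. Stack: [5, 5]
BINARY_OP + → 5 + 5 = 10. Stack: [10]
STORE_FAST x → x=10. Stack: []
LOAD_FAST x → push 10. Stack: [10]
RETURN_VALUE → return 10.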